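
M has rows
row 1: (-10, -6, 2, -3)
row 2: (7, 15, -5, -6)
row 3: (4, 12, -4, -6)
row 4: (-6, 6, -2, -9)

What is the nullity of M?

Row reduce to echelon form.
R2 ← R2 + (7/10)·R1: [0, 54/5, -18/5, -81/10]
R3 ← R3 + (2/5)·R1: [0, 48/5, -16/5, -36/5]
R4 ← R4 − (3/5)·R1: [0, 48/5, -16/5, -36/5]
R3 ← R3 − (8/9)·R2: [0, 0, 0, 0]
R4 ← R4 − (8/9)·R2: [0, 0, 0, 0]
2 nonzero rows, so rank(M) = 2.
M has 4 columns; by rank–nullity, nullity = 4 − 2 = 2.

2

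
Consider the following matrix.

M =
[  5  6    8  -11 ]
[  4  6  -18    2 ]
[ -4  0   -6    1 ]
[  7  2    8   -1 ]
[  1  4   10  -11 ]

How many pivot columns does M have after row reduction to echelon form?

Row reduce to echelon form.
R2 ← R2 − (4/5)·R1: [0, 6/5, -122/5, 54/5]
R3 ← R3 + (4/5)·R1: [0, 24/5, 2/5, -39/5]
R4 ← R4 − (7/5)·R1: [0, -32/5, -16/5, 72/5]
R5 ← R5 − (1/5)·R1: [0, 14/5, 42/5, -44/5]
R3 ← R3 − (4)·R2: [0, 0, 98, -51]
R4 ← R4 + (16/3)·R2: [0, 0, -400/3, 72]
R5 ← R5 − (7/3)·R2: [0, 0, 196/3, -34]
R4 ← R4 + (200/147)·R3: [0, 0, 0, 128/49]
R5 ← R5 − (2/3)·R3: [0, 0, 0, 0]
Echelon form has 4 nonzero rows, so rank(M) = 4.
Each nonzero row contributes one pivot column: 4 pivot columns.

4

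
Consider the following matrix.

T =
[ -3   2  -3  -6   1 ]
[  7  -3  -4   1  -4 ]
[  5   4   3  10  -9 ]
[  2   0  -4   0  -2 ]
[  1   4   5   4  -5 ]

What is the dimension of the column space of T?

Row reduce to echelon form.
R2 ← R2 + (7/3)·R1: [0, 5/3, -11, -13, -5/3]
R3 ← R3 + (5/3)·R1: [0, 22/3, -2, 0, -22/3]
R4 ← R4 + (2/3)·R1: [0, 4/3, -6, -4, -4/3]
R5 ← R5 + (1/3)·R1: [0, 14/3, 4, 2, -14/3]
R3 ← R3 − (22/5)·R2: [0, 0, 232/5, 286/5, 0]
R4 ← R4 − (4/5)·R2: [0, 0, 14/5, 32/5, 0]
R5 ← R5 − (14/5)·R2: [0, 0, 174/5, 192/5, 0]
R4 ← R4 − (7/116)·R3: [0, 0, 0, 171/58, 0]
R5 ← R5 − (3/4)·R3: [0, 0, 0, -9/2, 0]
R5 ← R5 + (29/19)·R4: [0, 0, 0, 0, 0]
Echelon form has 4 nonzero rows, so rank(T) = 4.
The column space has dimension equal to the rank: 4.

4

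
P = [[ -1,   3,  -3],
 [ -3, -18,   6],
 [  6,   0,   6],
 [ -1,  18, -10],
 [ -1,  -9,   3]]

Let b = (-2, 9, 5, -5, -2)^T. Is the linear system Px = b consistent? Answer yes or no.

Row reduce the augmented matrix [P | b].
R2 ← R2 − (3)·R1: [0, -27, 15, 15]
R3 ← R3 + (6)·R1: [0, 18, -12, -7]
R4 ← R4 − R1: [0, 15, -7, -3]
R5 ← R5 − R1: [0, -12, 6, 0]
R3 ← R3 + (2/3)·R2: [0, 0, -2, 3]
R4 ← R4 + (5/9)·R2: [0, 0, 4/3, 16/3]
R5 ← R5 − (4/9)·R2: [0, 0, -2/3, -20/3]
R4 ← R4 + (2/3)·R3: [0, 0, 0, 22/3]
R5 ← R5 − (1/3)·R3: [0, 0, 0, -23/3]
R5 ← R5 + (23/22)·R4: [0, 0, 0, 0]
The echelon form has 4 nonzero rows; the last pivot sits in the augmented column, so rank(P) = 3 but rank([P|b]) = 4.
Since the ranks differ, the system is inconsistent.

no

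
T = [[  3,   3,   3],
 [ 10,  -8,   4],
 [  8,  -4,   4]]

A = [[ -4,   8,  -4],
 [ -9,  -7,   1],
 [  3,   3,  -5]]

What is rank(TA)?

2

First compute TA:
[[-30,  12, -24],
 [ 44, 148, -68],
 [ 16, 104, -56]]
Now row reduce the product.
R2 ← R2 + (22/15)·R1: [0, 828/5, -516/5]
R3 ← R3 + (8/15)·R1: [0, 552/5, -344/5]
R3 ← R3 − (2/3)·R2: [0, 0, 0]
2 nonzero rows, so rank(TA) = 2.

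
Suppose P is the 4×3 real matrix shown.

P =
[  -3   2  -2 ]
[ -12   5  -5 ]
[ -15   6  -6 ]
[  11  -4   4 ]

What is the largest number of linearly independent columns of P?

Row reduce to echelon form.
R2 ← R2 − (4)·R1: [0, -3, 3]
R3 ← R3 − (5)·R1: [0, -4, 4]
R4 ← R4 + (11/3)·R1: [0, 10/3, -10/3]
R3 ← R3 − (4/3)·R2: [0, 0, 0]
R4 ← R4 + (10/9)·R2: [0, 0, 0]
Echelon form has 2 nonzero rows, so rank(P) = 2.
The rank gives the maximum number of linearly independent columns: 2.

2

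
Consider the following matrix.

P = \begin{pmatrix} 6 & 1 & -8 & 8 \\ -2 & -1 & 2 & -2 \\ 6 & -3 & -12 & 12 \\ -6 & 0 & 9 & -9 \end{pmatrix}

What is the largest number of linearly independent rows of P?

2

Row reduce to echelon form.
R2 ← R2 + (1/3)·R1: [0, -2/3, -2/3, 2/3]
R3 ← R3 − R1: [0, -4, -4, 4]
R4 ← R4 + R1: [0, 1, 1, -1]
R3 ← R3 − (6)·R2: [0, 0, 0, 0]
R4 ← R4 + (3/2)·R2: [0, 0, 0, 0]
Echelon form has 2 nonzero rows, so rank(P) = 2.
The rank gives the maximum number of linearly independent rows: 2.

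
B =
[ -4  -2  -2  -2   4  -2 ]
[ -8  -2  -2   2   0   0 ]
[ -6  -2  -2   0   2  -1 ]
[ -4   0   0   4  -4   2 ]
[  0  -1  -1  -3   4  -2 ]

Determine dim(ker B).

4

Row reduce to echelon form.
R2 ← R2 − (2)·R1: [0, 2, 2, 6, -8, 4]
R3 ← R3 − (3/2)·R1: [0, 1, 1, 3, -4, 2]
R4 ← R4 − R1: [0, 2, 2, 6, -8, 4]
R3 ← R3 − (1/2)·R2: [0, 0, 0, 0, 0, 0]
R4 ← R4 − R2: [0, 0, 0, 0, 0, 0]
R5 ← R5 + (1/2)·R2: [0, 0, 0, 0, 0, 0]
2 nonzero rows, so rank(B) = 2.
B has 6 columns; by rank–nullity, nullity = 6 − 2 = 4.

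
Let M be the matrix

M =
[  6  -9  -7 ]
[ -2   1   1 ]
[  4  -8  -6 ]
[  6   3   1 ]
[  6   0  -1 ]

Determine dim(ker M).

1

Row reduce to echelon form.
R2 ← R2 + (1/3)·R1: [0, -2, -4/3]
R3 ← R3 − (2/3)·R1: [0, -2, -4/3]
R4 ← R4 − R1: [0, 12, 8]
R5 ← R5 − R1: [0, 9, 6]
R3 ← R3 − R2: [0, 0, 0]
R4 ← R4 + (6)·R2: [0, 0, 0]
R5 ← R5 + (9/2)·R2: [0, 0, 0]
2 nonzero rows, so rank(M) = 2.
M has 3 columns; by rank–nullity, nullity = 3 − 2 = 1.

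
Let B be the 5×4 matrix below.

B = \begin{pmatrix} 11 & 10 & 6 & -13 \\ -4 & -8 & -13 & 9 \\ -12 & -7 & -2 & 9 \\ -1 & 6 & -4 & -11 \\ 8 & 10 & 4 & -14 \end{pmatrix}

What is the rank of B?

Row reduce to echelon form.
R2 ← R2 + (4/11)·R1: [0, -48/11, -119/11, 47/11]
R3 ← R3 + (12/11)·R1: [0, 43/11, 50/11, -57/11]
R4 ← R4 + (1/11)·R1: [0, 76/11, -38/11, -134/11]
R5 ← R5 − (8/11)·R1: [0, 30/11, -4/11, -50/11]
R3 ← R3 + (43/48)·R2: [0, 0, -247/48, -65/48]
R4 ← R4 + (19/12)·R2: [0, 0, -247/12, -65/12]
R5 ← R5 + (5/8)·R2: [0, 0, -57/8, -15/8]
R4 ← R4 − (4)·R3: [0, 0, 0, 0]
R5 ← R5 − (18/13)·R3: [0, 0, 0, 0]
Echelon form has 3 nonzero rows, so rank(B) = 3.

3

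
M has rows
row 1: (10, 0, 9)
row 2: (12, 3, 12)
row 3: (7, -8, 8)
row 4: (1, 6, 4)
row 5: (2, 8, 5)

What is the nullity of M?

Row reduce to echelon form.
R2 ← R2 − (6/5)·R1: [0, 3, 6/5]
R3 ← R3 − (7/10)·R1: [0, -8, 17/10]
R4 ← R4 − (1/10)·R1: [0, 6, 31/10]
R5 ← R5 − (1/5)·R1: [0, 8, 16/5]
R3 ← R3 + (8/3)·R2: [0, 0, 49/10]
R4 ← R4 − (2)·R2: [0, 0, 7/10]
R5 ← R5 − (8/3)·R2: [0, 0, 0]
R4 ← R4 − (1/7)·R3: [0, 0, 0]
3 nonzero rows, so rank(M) = 3.
M has 3 columns; by rank–nullity, nullity = 3 − 3 = 0.

0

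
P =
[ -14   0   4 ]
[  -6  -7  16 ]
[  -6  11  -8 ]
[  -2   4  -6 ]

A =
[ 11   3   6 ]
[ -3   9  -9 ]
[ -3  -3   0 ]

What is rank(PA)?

2

First compute PA:
[[-166, -54, -84],
 [-93, -129,  27],
 [-75, 105, -135],
 [-16,  48, -48]]
Now row reduce the product.
R2 ← R2 − (93/166)·R1: [0, -8196/83, 6147/83]
R3 ← R3 − (75/166)·R1: [0, 10740/83, -8055/83]
R4 ← R4 − (8/83)·R1: [0, 4416/83, -3312/83]
R3 ← R3 + (895/683)·R2: [0, 0, 0]
R4 ← R4 + (368/683)·R2: [0, 0, 0]
2 nonzero rows, so rank(PA) = 2.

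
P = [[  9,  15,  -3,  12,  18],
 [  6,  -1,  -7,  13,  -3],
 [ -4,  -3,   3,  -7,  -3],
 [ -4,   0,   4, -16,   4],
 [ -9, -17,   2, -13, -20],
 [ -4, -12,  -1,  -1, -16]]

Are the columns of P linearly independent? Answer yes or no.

Row reduce P to echelon form.
R2 ← R2 − (2/3)·R1: [0, -11, -5, 5, -15]
R3 ← R3 + (4/9)·R1: [0, 11/3, 5/3, -5/3, 5]
R4 ← R4 + (4/9)·R1: [0, 20/3, 8/3, -32/3, 12]
R5 ← R5 + R1: [0, -2, -1, -1, -2]
R6 ← R6 + (4/9)·R1: [0, -16/3, -7/3, 13/3, -8]
R3 ← R3 + (1/3)·R2: [0, 0, 0, 0, 0]
R4 ← R4 + (20/33)·R2: [0, 0, -4/11, -84/11, 32/11]
R5 ← R5 − (2/11)·R2: [0, 0, -1/11, -21/11, 8/11]
R6 ← R6 − (16/33)·R2: [0, 0, 1/11, 21/11, -8/11]
Swap R3 ↔ R4
R5 ← R5 − (1/4)·R3: [0, 0, 0, 0, 0]
R6 ← R6 + (1/4)·R3: [0, 0, 0, 0, 0]
3 pivots among 5 columns.
Only 3 < 5 pivot columns, so the columns are linearly dependent.

no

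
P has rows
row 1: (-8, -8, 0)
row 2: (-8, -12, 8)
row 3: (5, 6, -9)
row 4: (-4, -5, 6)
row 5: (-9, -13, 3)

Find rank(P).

3

Row reduce to echelon form.
R2 ← R2 − R1: [0, -4, 8]
R3 ← R3 + (5/8)·R1: [0, 1, -9]
R4 ← R4 − (1/2)·R1: [0, -1, 6]
R5 ← R5 − (9/8)·R1: [0, -4, 3]
R3 ← R3 + (1/4)·R2: [0, 0, -7]
R4 ← R4 − (1/4)·R2: [0, 0, 4]
R5 ← R5 − R2: [0, 0, -5]
R4 ← R4 + (4/7)·R3: [0, 0, 0]
R5 ← R5 − (5/7)·R3: [0, 0, 0]
Echelon form has 3 nonzero rows, so rank(P) = 3.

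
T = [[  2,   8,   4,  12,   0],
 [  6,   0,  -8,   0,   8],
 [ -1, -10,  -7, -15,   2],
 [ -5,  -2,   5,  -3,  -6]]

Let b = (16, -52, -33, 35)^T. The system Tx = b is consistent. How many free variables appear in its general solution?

Row reduce the augmented matrix [T | b].
R2 ← R2 − (3)·R1: [0, -24, -20, -36, 8, -100]
R3 ← R3 + (1/2)·R1: [0, -6, -5, -9, 2, -25]
R4 ← R4 + (5/2)·R1: [0, 18, 15, 27, -6, 75]
R3 ← R3 − (1/4)·R2: [0, 0, 0, 0, 0, 0]
R4 ← R4 + (3/4)·R2: [0, 0, 0, 0, 0, 0]
The echelon form has 2 nonzero rows, and every pivot lies in the first 5 columns, so rank(T) = rank([T|b]) = 2.
The system is consistent.
Free variables = (unknowns) − (rank) = 5 − 2 = 3.

3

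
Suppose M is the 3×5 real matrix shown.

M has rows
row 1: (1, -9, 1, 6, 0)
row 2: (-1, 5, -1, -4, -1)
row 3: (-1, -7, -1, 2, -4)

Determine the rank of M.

2

Row reduce to echelon form.
R2 ← R2 + R1: [0, -4, 0, 2, -1]
R3 ← R3 + R1: [0, -16, 0, 8, -4]
R3 ← R3 − (4)·R2: [0, 0, 0, 0, 0]
Echelon form has 2 nonzero rows, so rank(M) = 2.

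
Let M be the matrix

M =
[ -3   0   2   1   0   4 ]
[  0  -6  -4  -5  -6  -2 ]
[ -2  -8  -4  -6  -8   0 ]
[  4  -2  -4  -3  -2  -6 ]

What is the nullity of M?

4

Row reduce to echelon form.
R3 ← R3 − (2/3)·R1: [0, -8, -16/3, -20/3, -8, -8/3]
R4 ← R4 + (4/3)·R1: [0, -2, -4/3, -5/3, -2, -2/3]
R3 ← R3 − (4/3)·R2: [0, 0, 0, 0, 0, 0]
R4 ← R4 − (1/3)·R2: [0, 0, 0, 0, 0, 0]
2 nonzero rows, so rank(M) = 2.
M has 6 columns; by rank–nullity, nullity = 6 − 2 = 4.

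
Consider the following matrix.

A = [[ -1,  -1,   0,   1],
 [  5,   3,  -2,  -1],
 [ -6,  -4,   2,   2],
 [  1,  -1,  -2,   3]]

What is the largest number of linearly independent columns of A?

2

Row reduce to echelon form.
R2 ← R2 + (5)·R1: [0, -2, -2, 4]
R3 ← R3 − (6)·R1: [0, 2, 2, -4]
R4 ← R4 + R1: [0, -2, -2, 4]
R3 ← R3 + R2: [0, 0, 0, 0]
R4 ← R4 − R2: [0, 0, 0, 0]
Echelon form has 2 nonzero rows, so rank(A) = 2.
The rank gives the maximum number of linearly independent columns: 2.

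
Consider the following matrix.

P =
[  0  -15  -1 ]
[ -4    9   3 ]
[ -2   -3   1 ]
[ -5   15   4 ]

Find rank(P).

Row reduce to echelon form.
Swap R1 ↔ R2
R3 ← R3 − (1/2)·R1: [0, -15/2, -1/2]
R4 ← R4 − (5/4)·R1: [0, 15/4, 1/4]
R3 ← R3 − (1/2)·R2: [0, 0, 0]
R4 ← R4 + (1/4)·R2: [0, 0, 0]
Echelon form has 2 nonzero rows, so rank(P) = 2.

2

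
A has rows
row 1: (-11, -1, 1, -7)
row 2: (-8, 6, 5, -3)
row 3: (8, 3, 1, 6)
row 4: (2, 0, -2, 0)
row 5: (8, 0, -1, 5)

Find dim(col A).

Row reduce to echelon form.
R2 ← R2 − (8/11)·R1: [0, 74/11, 47/11, 23/11]
R3 ← R3 + (8/11)·R1: [0, 25/11, 19/11, 10/11]
R4 ← R4 + (2/11)·R1: [0, -2/11, -20/11, -14/11]
R5 ← R5 + (8/11)·R1: [0, -8/11, -3/11, -1/11]
R3 ← R3 − (25/74)·R2: [0, 0, 21/74, 15/74]
R4 ← R4 + (1/37)·R2: [0, 0, -63/37, -45/37]
R5 ← R5 + (4/37)·R2: [0, 0, 7/37, 5/37]
R4 ← R4 + (6)·R3: [0, 0, 0, 0]
R5 ← R5 − (2/3)·R3: [0, 0, 0, 0]
Echelon form has 3 nonzero rows, so rank(A) = 3.
The column space has dimension equal to the rank: 3.

3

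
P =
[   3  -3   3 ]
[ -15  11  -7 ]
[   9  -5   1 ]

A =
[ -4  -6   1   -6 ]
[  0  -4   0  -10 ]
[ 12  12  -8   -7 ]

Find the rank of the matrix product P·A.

First compute PA:
[[ 24,  30, -21,  -9],
 [-24, -38,  41,  29],
 [-24, -22,   1, -11]]
Now row reduce the product.
R2 ← R2 + R1: [0, -8, 20, 20]
R3 ← R3 + R1: [0, 8, -20, -20]
R3 ← R3 + R2: [0, 0, 0, 0]
2 nonzero rows, so rank(PA) = 2.

2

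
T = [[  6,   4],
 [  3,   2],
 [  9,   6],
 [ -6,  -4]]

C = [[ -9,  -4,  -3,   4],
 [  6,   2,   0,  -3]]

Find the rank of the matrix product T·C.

First compute TC:
[[-30, -16, -18,  12],
 [-15,  -8,  -9,   6],
 [-45, -24, -27,  18],
 [ 30,  16,  18, -12]]
Now row reduce the product.
R2 ← R2 − (1/2)·R1: [0, 0, 0, 0]
R3 ← R3 − (3/2)·R1: [0, 0, 0, 0]
R4 ← R4 + R1: [0, 0, 0, 0]
1 nonzero row, so rank(TC) = 1.

1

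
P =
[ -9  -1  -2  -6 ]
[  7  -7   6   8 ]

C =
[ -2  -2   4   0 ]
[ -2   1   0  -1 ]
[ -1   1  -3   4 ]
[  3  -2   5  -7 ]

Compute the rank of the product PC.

First compute PC:
[[  4,  27, -60,  35],
 [ 18, -31,  50, -25]]
Now row reduce the product.
R2 ← R2 − (9/2)·R1: [0, -305/2, 320, -365/2]
2 nonzero rows, so rank(PC) = 2.

2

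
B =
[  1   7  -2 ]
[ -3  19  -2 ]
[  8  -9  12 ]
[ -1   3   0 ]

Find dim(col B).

3

Row reduce to echelon form.
R2 ← R2 + (3)·R1: [0, 40, -8]
R3 ← R3 − (8)·R1: [0, -65, 28]
R4 ← R4 + R1: [0, 10, -2]
R3 ← R3 + (13/8)·R2: [0, 0, 15]
R4 ← R4 − (1/4)·R2: [0, 0, 0]
Echelon form has 3 nonzero rows, so rank(B) = 3.
The column space has dimension equal to the rank: 3.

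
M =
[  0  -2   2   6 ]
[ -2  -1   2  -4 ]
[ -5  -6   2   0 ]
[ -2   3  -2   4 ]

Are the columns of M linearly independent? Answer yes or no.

Row reduce M to echelon form.
Swap R1 ↔ R2
R3 ← R3 − (5/2)·R1: [0, -7/2, -3, 10]
R4 ← R4 − R1: [0, 4, -4, 8]
R3 ← R3 − (7/4)·R2: [0, 0, -13/2, -1/2]
R4 ← R4 + (2)·R2: [0, 0, 0, 20]
4 pivots among 4 columns.
Every column is a pivot column, so the columns are linearly independent.

yes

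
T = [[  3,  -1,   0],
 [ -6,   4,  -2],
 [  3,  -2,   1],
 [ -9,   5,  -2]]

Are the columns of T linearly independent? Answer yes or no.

no

Row reduce T to echelon form.
R2 ← R2 + (2)·R1: [0, 2, -2]
R3 ← R3 − R1: [0, -1, 1]
R4 ← R4 + (3)·R1: [0, 2, -2]
R3 ← R3 + (1/2)·R2: [0, 0, 0]
R4 ← R4 − R2: [0, 0, 0]
2 pivots among 3 columns.
Only 2 < 3 pivot columns, so the columns are linearly dependent.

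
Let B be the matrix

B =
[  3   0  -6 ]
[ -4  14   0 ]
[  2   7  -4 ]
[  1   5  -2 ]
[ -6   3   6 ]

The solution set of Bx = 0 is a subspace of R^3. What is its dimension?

Row reduce to echelon form.
R2 ← R2 + (4/3)·R1: [0, 14, -8]
R3 ← R3 − (2/3)·R1: [0, 7, 0]
R4 ← R4 − (1/3)·R1: [0, 5, 0]
R5 ← R5 + (2)·R1: [0, 3, -6]
R3 ← R3 − (1/2)·R2: [0, 0, 4]
R4 ← R4 − (5/14)·R2: [0, 0, 20/7]
R5 ← R5 − (3/14)·R2: [0, 0, -30/7]
R4 ← R4 − (5/7)·R3: [0, 0, 0]
R5 ← R5 + (15/14)·R3: [0, 0, 0]
3 nonzero rows, so rank(B) = 3.
B has 3 columns; by rank–nullity, nullity = 3 − 3 = 0.

0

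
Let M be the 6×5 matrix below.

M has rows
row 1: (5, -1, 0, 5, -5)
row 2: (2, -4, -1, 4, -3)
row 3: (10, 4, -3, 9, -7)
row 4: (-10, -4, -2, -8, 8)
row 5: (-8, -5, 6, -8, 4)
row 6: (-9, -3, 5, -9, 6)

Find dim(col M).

4

Row reduce to echelon form.
R2 ← R2 − (2/5)·R1: [0, -18/5, -1, 2, -1]
R3 ← R3 − (2)·R1: [0, 6, -3, -1, 3]
R4 ← R4 + (2)·R1: [0, -6, -2, 2, -2]
R5 ← R5 + (8/5)·R1: [0, -33/5, 6, 0, -4]
R6 ← R6 + (9/5)·R1: [0, -24/5, 5, 0, -3]
R3 ← R3 + (5/3)·R2: [0, 0, -14/3, 7/3, 4/3]
R4 ← R4 − (5/3)·R2: [0, 0, -1/3, -4/3, -1/3]
R5 ← R5 − (11/6)·R2: [0, 0, 47/6, -11/3, -13/6]
R6 ← R6 − (4/3)·R2: [0, 0, 19/3, -8/3, -5/3]
R4 ← R4 − (1/14)·R3: [0, 0, 0, -3/2, -3/7]
R5 ← R5 + (47/28)·R3: [0, 0, 0, 1/4, 1/14]
R6 ← R6 + (19/14)·R3: [0, 0, 0, 1/2, 1/7]
R5 ← R5 + (1/6)·R4: [0, 0, 0, 0, 0]
R6 ← R6 + (1/3)·R4: [0, 0, 0, 0, 0]
Echelon form has 4 nonzero rows, so rank(M) = 4.
The column space has dimension equal to the rank: 4.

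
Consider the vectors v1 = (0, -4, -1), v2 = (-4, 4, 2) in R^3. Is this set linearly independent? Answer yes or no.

yes

Form the matrix with these vectors as rows and row reduce.
Swap R1 ↔ R2
2 nonzero rows, so the 2 vectors span a space of dimension 2.
Since 2 = 2, the vectors are linearly independent.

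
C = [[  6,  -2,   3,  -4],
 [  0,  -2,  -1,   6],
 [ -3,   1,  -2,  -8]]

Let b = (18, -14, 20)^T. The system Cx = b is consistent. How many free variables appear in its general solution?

Row reduce the augmented matrix [C | b].
R3 ← R3 + (1/2)·R1: [0, 0, -1/2, -10, 29]
The echelon form has 3 nonzero rows, and every pivot lies in the first 4 columns, so rank(C) = rank([C|b]) = 3.
The system is consistent.
Free variables = (unknowns) − (rank) = 4 − 3 = 1.

1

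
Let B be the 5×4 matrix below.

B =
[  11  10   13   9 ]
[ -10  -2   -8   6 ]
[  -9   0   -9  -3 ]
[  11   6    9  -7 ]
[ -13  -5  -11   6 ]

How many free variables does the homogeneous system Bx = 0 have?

1

Row reduce to echelon form.
R2 ← R2 + (10/11)·R1: [0, 78/11, 42/11, 156/11]
R3 ← R3 + (9/11)·R1: [0, 90/11, 18/11, 48/11]
R4 ← R4 − R1: [0, -4, -4, -16]
R5 ← R5 + (13/11)·R1: [0, 75/11, 48/11, 183/11]
R3 ← R3 − (15/13)·R2: [0, 0, -36/13, -12]
R4 ← R4 + (22/39)·R2: [0, 0, -24/13, -8]
R5 ← R5 − (25/26)·R2: [0, 0, 9/13, 3]
R4 ← R4 − (2/3)·R3: [0, 0, 0, 0]
R5 ← R5 + (1/4)·R3: [0, 0, 0, 0]
3 nonzero rows, so rank(B) = 3.
B has 4 columns; by rank–nullity, nullity = 4 − 3 = 1.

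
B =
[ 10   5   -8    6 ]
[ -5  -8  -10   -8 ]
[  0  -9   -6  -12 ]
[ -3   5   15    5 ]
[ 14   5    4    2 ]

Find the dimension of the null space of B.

1

Row reduce to echelon form.
R2 ← R2 + (1/2)·R1: [0, -11/2, -14, -5]
R4 ← R4 + (3/10)·R1: [0, 13/2, 63/5, 34/5]
R5 ← R5 − (7/5)·R1: [0, -2, 76/5, -32/5]
R3 ← R3 − (18/11)·R2: [0, 0, 186/11, -42/11]
R4 ← R4 + (13/11)·R2: [0, 0, -217/55, 49/55]
R5 ← R5 − (4/11)·R2: [0, 0, 1116/55, -252/55]
R4 ← R4 + (7/30)·R3: [0, 0, 0, 0]
R5 ← R5 − (6/5)·R3: [0, 0, 0, 0]
3 nonzero rows, so rank(B) = 3.
B has 4 columns; by rank–nullity, nullity = 4 − 3 = 1.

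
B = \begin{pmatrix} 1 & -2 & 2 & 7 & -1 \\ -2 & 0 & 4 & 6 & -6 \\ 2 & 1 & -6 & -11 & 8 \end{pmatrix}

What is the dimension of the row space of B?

2

Row reduce to echelon form.
R2 ← R2 + (2)·R1: [0, -4, 8, 20, -8]
R3 ← R3 − (2)·R1: [0, 5, -10, -25, 10]
R3 ← R3 + (5/4)·R2: [0, 0, 0, 0, 0]
Echelon form has 2 nonzero rows, so rank(B) = 2.
The row space has dimension equal to the rank: 2.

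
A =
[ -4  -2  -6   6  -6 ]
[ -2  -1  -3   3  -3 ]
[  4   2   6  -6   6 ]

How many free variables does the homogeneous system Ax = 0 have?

4

Row reduce to echelon form.
R2 ← R2 − (1/2)·R1: [0, 0, 0, 0, 0]
R3 ← R3 + R1: [0, 0, 0, 0, 0]
1 nonzero row, so rank(A) = 1.
A has 5 columns; by rank–nullity, nullity = 5 − 1 = 4.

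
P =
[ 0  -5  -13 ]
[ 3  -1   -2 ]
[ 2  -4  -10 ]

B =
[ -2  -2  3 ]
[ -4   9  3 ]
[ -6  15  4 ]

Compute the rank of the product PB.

First compute PB:
[[ 98, -240, -67],
 [ 10, -45,  -2],
 [ 72, -190, -46]]
Now row reduce the product.
R2 ← R2 − (5/49)·R1: [0, -1005/49, 237/49]
R3 ← R3 − (36/49)·R1: [0, -670/49, 158/49]
R3 ← R3 − (2/3)·R2: [0, 0, 0]
2 nonzero rows, so rank(PB) = 2.

2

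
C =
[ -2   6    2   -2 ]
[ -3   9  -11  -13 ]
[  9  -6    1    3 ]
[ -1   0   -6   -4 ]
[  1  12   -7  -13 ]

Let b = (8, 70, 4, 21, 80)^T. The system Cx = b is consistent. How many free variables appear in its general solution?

Row reduce the augmented matrix [C | b].
R2 ← R2 − (3/2)·R1: [0, 0, -14, -10, 58]
R3 ← R3 + (9/2)·R1: [0, 21, 10, -6, 40]
R4 ← R4 − (1/2)·R1: [0, -3, -7, -3, 17]
R5 ← R5 + (1/2)·R1: [0, 15, -6, -14, 84]
Swap R2 ↔ R3
R4 ← R4 + (1/7)·R2: [0, 0, -39/7, -27/7, 159/7]
R5 ← R5 − (5/7)·R2: [0, 0, -92/7, -68/7, 388/7]
R4 ← R4 − (39/98)·R3: [0, 0, 0, 6/49, -18/49]
R5 ← R5 − (46/49)·R3: [0, 0, 0, -16/49, 48/49]
R5 ← R5 + (8/3)·R4: [0, 0, 0, 0, 0]
The echelon form has 4 nonzero rows, and every pivot lies in the first 4 columns, so rank(C) = rank([C|b]) = 4.
The system is consistent.
Free variables = (unknowns) − (rank) = 4 − 4 = 0.

0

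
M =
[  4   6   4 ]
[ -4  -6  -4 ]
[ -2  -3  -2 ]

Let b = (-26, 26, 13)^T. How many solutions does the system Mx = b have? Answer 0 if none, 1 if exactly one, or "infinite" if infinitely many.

Row reduce the augmented matrix [M | b].
R2 ← R2 + R1: [0, 0, 0, 0]
R3 ← R3 + (1/2)·R1: [0, 0, 0, 0]
The echelon form has 1 nonzero rows, and every pivot lies in the first 3 columns, so rank(M) = rank([M|b]) = 1.
The system is consistent.
rank = 1 < 3 unknowns, so there are infinitely many solutions.

infinite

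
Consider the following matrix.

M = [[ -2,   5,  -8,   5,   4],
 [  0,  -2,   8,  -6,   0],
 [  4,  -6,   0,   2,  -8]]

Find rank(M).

2

Row reduce to echelon form.
R3 ← R3 + (2)·R1: [0, 4, -16, 12, 0]
R3 ← R3 + (2)·R2: [0, 0, 0, 0, 0]
Echelon form has 2 nonzero rows, so rank(M) = 2.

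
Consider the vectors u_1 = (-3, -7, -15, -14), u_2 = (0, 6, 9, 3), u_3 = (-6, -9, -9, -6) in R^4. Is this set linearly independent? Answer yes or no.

Form the matrix with these vectors as rows and row reduce.
R3 ← R3 − (2)·R1: [0, 5, 21, 22]
R3 ← R3 − (5/6)·R2: [0, 0, 27/2, 39/2]
3 nonzero rows, so the 3 vectors span a space of dimension 3.
Since 3 = 3, the vectors are linearly independent.

yes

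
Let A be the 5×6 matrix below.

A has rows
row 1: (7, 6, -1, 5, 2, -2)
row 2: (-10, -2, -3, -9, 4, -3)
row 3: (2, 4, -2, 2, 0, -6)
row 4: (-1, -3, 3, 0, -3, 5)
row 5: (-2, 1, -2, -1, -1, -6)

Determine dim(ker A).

1

Row reduce to echelon form.
R2 ← R2 + (10/7)·R1: [0, 46/7, -31/7, -13/7, 48/7, -41/7]
R3 ← R3 − (2/7)·R1: [0, 16/7, -12/7, 4/7, -4/7, -38/7]
R4 ← R4 + (1/7)·R1: [0, -15/7, 20/7, 5/7, -19/7, 33/7]
R5 ← R5 + (2/7)·R1: [0, 19/7, -16/7, 3/7, -3/7, -46/7]
R3 ← R3 − (8/23)·R2: [0, 0, -4/23, 28/23, -68/23, -78/23]
R4 ← R4 + (15/46)·R2: [0, 0, 65/46, 5/46, -11/23, 129/46]
R5 ← R5 − (19/46)·R2: [0, 0, -21/46, 55/46, -75/23, -191/46]
R4 ← R4 + (65/8)·R3: [0, 0, 0, 10, -49/2, -99/4]
R5 ← R5 − (21/8)·R3: [0, 0, 0, -2, 9/2, 19/4]
R5 ← R5 + (1/5)·R4: [0, 0, 0, 0, -2/5, -1/5]
5 nonzero rows, so rank(A) = 5.
A has 6 columns; by rank–nullity, nullity = 6 − 5 = 1.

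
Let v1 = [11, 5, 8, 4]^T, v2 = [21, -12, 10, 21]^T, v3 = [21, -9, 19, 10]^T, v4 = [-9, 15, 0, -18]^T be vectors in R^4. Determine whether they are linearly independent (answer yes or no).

Form the matrix with these vectors as rows and row reduce.
R2 ← R2 − (21/11)·R1: [0, -237/11, -58/11, 147/11]
R3 ← R3 − (21/11)·R1: [0, -204/11, 41/11, 26/11]
R4 ← R4 + (9/11)·R1: [0, 210/11, 72/11, -162/11]
R3 ← R3 − (68/79)·R2: [0, 0, 653/79, -722/79]
R4 ← R4 + (70/79)·R2: [0, 0, 148/79, -228/79]
R4 ← R4 − (148/653)·R3: [0, 0, 0, -532/653]
4 nonzero rows, so the 4 vectors span a space of dimension 4.
Since 4 = 4, the vectors are linearly independent.

yes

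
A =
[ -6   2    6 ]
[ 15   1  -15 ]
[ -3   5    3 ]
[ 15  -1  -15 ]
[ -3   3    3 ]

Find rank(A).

Row reduce to echelon form.
R2 ← R2 + (5/2)·R1: [0, 6, 0]
R3 ← R3 − (1/2)·R1: [0, 4, 0]
R4 ← R4 + (5/2)·R1: [0, 4, 0]
R5 ← R5 − (1/2)·R1: [0, 2, 0]
R3 ← R3 − (2/3)·R2: [0, 0, 0]
R4 ← R4 − (2/3)·R2: [0, 0, 0]
R5 ← R5 − (1/3)·R2: [0, 0, 0]
Echelon form has 2 nonzero rows, so rank(A) = 2.

2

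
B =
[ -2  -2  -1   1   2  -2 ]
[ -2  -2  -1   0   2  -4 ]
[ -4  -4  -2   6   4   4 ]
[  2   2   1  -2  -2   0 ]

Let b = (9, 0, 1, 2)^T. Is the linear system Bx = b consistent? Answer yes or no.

no

Row reduce the augmented matrix [B | b].
R2 ← R2 − R1: [0, 0, 0, -1, 0, -2, -9]
R3 ← R3 − (2)·R1: [0, 0, 0, 4, 0, 8, -17]
R4 ← R4 + R1: [0, 0, 0, -1, 0, -2, 11]
R3 ← R3 + (4)·R2: [0, 0, 0, 0, 0, 0, -53]
R4 ← R4 − R2: [0, 0, 0, 0, 0, 0, 20]
R4 ← R4 + (20/53)·R3: [0, 0, 0, 0, 0, 0, 0]
The echelon form has 3 nonzero rows; the last pivot sits in the augmented column, so rank(B) = 2 but rank([B|b]) = 3.
Since the ranks differ, the system is inconsistent.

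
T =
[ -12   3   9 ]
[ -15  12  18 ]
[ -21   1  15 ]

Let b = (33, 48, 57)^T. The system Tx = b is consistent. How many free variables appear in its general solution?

0

Row reduce the augmented matrix [T | b].
R2 ← R2 − (5/4)·R1: [0, 33/4, 27/4, 27/4]
R3 ← R3 − (7/4)·R1: [0, -17/4, -3/4, -3/4]
R3 ← R3 + (17/33)·R2: [0, 0, 30/11, 30/11]
The echelon form has 3 nonzero rows, and every pivot lies in the first 3 columns, so rank(T) = rank([T|b]) = 3.
The system is consistent.
Free variables = (unknowns) − (rank) = 3 − 3 = 0.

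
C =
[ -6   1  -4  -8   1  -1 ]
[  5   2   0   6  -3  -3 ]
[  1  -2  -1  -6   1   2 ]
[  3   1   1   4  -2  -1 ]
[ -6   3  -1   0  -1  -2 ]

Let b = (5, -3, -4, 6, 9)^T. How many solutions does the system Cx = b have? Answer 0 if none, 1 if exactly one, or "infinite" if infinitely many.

0

Row reduce the augmented matrix [C | b].
R2 ← R2 + (5/6)·R1: [0, 17/6, -10/3, -2/3, -13/6, -23/6, 7/6]
R3 ← R3 + (1/6)·R1: [0, -11/6, -5/3, -22/3, 7/6, 11/6, -19/6]
R4 ← R4 + (1/2)·R1: [0, 3/2, -1, 0, -3/2, -3/2, 17/2]
R5 ← R5 − R1: [0, 2, 3, 8, -2, -1, 4]
R3 ← R3 + (11/17)·R2: [0, 0, -65/17, -132/17, -4/17, -11/17, -41/17]
R4 ← R4 − (9/17)·R2: [0, 0, 13/17, 6/17, -6/17, 9/17, 134/17]
R5 ← R5 − (12/17)·R2: [0, 0, 91/17, 144/17, -8/17, 29/17, 54/17]
R4 ← R4 + (1/5)·R3: [0, 0, 0, -6/5, -2/5, 2/5, 37/5]
R5 ← R5 + (7/5)·R3: [0, 0, 0, -12/5, -4/5, 4/5, -1/5]
R5 ← R5 − (2)·R4: [0, 0, 0, 0, 0, 0, -15]
The echelon form has 5 nonzero rows; the last pivot sits in the augmented column, so rank(C) = 4 but rank([C|b]) = 5.
Since the ranks differ, the system is inconsistent.
It has no solutions.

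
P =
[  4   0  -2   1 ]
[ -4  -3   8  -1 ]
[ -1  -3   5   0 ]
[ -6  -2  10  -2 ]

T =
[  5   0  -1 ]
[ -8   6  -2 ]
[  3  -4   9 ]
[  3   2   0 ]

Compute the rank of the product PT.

First compute PT:
[[ 17,  10, -22],
 [ 25, -52,  82],
 [ 34, -38,  52],
 [ 10, -56, 100]]
Now row reduce the product.
R2 ← R2 − (25/17)·R1: [0, -1134/17, 1944/17]
R3 ← R3 − (2)·R1: [0, -58, 96]
R4 ← R4 − (10/17)·R1: [0, -1052/17, 1920/17]
R3 ← R3 − (493/567)·R2: [0, 0, -24/7]
R4 ← R4 − (526/567)·R2: [0, 0, 48/7]
R4 ← R4 + (2)·R3: [0, 0, 0]
3 nonzero rows, so rank(PT) = 3.

3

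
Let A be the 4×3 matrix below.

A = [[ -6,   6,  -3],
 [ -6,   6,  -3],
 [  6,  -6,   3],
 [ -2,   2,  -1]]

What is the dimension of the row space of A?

1

Row reduce to echelon form.
R2 ← R2 − R1: [0, 0, 0]
R3 ← R3 + R1: [0, 0, 0]
R4 ← R4 − (1/3)·R1: [0, 0, 0]
Echelon form has 1 nonzero row, so rank(A) = 1.
The row space has dimension equal to the rank: 1.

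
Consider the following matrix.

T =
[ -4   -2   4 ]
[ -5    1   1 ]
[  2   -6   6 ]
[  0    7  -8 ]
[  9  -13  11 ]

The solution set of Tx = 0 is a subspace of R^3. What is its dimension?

1

Row reduce to echelon form.
R2 ← R2 − (5/4)·R1: [0, 7/2, -4]
R3 ← R3 + (1/2)·R1: [0, -7, 8]
R5 ← R5 + (9/4)·R1: [0, -35/2, 20]
R3 ← R3 + (2)·R2: [0, 0, 0]
R4 ← R4 − (2)·R2: [0, 0, 0]
R5 ← R5 + (5)·R2: [0, 0, 0]
2 nonzero rows, so rank(T) = 2.
T has 3 columns; by rank–nullity, nullity = 3 − 2 = 1.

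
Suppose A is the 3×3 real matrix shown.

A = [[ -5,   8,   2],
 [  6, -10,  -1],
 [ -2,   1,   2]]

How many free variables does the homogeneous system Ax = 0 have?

Row reduce to echelon form.
R2 ← R2 + (6/5)·R1: [0, -2/5, 7/5]
R3 ← R3 − (2/5)·R1: [0, -11/5, 6/5]
R3 ← R3 − (11/2)·R2: [0, 0, -13/2]
3 nonzero rows, so rank(A) = 3.
A has 3 columns; by rank–nullity, nullity = 3 − 3 = 0.

0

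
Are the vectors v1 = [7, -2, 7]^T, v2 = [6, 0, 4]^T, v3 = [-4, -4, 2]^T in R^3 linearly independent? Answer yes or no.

no

Form the matrix with these vectors as rows and row reduce.
R2 ← R2 − (6/7)·R1: [0, 12/7, -2]
R3 ← R3 + (4/7)·R1: [0, -36/7, 6]
R3 ← R3 + (3)·R2: [0, 0, 0]
2 nonzero rows, so the 3 vectors span a space of dimension 2.
Since 2 < 3, the vectors are linearly dependent.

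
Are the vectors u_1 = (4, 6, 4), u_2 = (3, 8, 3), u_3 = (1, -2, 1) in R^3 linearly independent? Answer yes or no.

Form the matrix with these vectors as rows and row reduce.
R2 ← R2 − (3/4)·R1: [0, 7/2, 0]
R3 ← R3 − (1/4)·R1: [0, -7/2, 0]
R3 ← R3 + R2: [0, 0, 0]
2 nonzero rows, so the 3 vectors span a space of dimension 2.
Since 2 < 3, the vectors are linearly dependent.

no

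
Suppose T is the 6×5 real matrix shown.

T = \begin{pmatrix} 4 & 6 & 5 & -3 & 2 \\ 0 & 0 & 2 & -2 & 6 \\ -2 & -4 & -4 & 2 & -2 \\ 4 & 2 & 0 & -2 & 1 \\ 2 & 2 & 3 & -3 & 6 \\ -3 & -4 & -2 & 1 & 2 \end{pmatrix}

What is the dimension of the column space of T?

Row reduce to echelon form.
R3 ← R3 + (1/2)·R1: [0, -1, -3/2, 1/2, -1]
R4 ← R4 − R1: [0, -4, -5, 1, -1]
R5 ← R5 − (1/2)·R1: [0, -1, 1/2, -3/2, 5]
R6 ← R6 + (3/4)·R1: [0, 1/2, 7/4, -5/4, 7/2]
Swap R2 ↔ R3
R4 ← R4 − (4)·R2: [0, 0, 1, -1, 3]
R5 ← R5 − R2: [0, 0, 2, -2, 6]
R6 ← R6 + (1/2)·R2: [0, 0, 1, -1, 3]
R4 ← R4 − (1/2)·R3: [0, 0, 0, 0, 0]
R5 ← R5 − R3: [0, 0, 0, 0, 0]
R6 ← R6 − (1/2)·R3: [0, 0, 0, 0, 0]
Echelon form has 3 nonzero rows, so rank(T) = 3.
The column space has dimension equal to the rank: 3.

3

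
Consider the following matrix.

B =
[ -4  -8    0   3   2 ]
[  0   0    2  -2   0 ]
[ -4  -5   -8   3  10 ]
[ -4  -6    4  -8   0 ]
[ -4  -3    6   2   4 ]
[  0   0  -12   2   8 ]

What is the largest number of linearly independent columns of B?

5

Row reduce to echelon form.
R3 ← R3 − R1: [0, 3, -8, 0, 8]
R4 ← R4 − R1: [0, 2, 4, -11, -2]
R5 ← R5 − R1: [0, 5, 6, -1, 2]
Swap R2 ↔ R3
R4 ← R4 − (2/3)·R2: [0, 0, 28/3, -11, -22/3]
R5 ← R5 − (5/3)·R2: [0, 0, 58/3, -1, -34/3]
R4 ← R4 − (14/3)·R3: [0, 0, 0, -5/3, -22/3]
R5 ← R5 − (29/3)·R3: [0, 0, 0, 55/3, -34/3]
R6 ← R6 + (6)·R3: [0, 0, 0, -10, 8]
R5 ← R5 + (11)·R4: [0, 0, 0, 0, -92]
R6 ← R6 − (6)·R4: [0, 0, 0, 0, 52]
R6 ← R6 + (13/23)·R5: [0, 0, 0, 0, 0]
Echelon form has 5 nonzero rows, so rank(B) = 5.
The rank gives the maximum number of linearly independent columns: 5.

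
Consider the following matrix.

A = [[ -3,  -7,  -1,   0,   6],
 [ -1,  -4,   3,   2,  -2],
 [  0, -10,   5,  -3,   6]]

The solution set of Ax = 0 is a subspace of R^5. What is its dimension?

2

Row reduce to echelon form.
R2 ← R2 − (1/3)·R1: [0, -5/3, 10/3, 2, -4]
R3 ← R3 − (6)·R2: [0, 0, -15, -15, 30]
3 nonzero rows, so rank(A) = 3.
A has 5 columns; by rank–nullity, nullity = 5 − 3 = 2.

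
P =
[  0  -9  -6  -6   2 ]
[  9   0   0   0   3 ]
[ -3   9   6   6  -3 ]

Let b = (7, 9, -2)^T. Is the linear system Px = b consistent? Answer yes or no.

Row reduce the augmented matrix [P | b].
Swap R1 ↔ R2
R3 ← R3 + (1/3)·R1: [0, 9, 6, 6, -2, 1]
R3 ← R3 + R2: [0, 0, 0, 0, 0, 8]
The echelon form has 3 nonzero rows; the last pivot sits in the augmented column, so rank(P) = 2 but rank([P|b]) = 3.
Since the ranks differ, the system is inconsistent.

no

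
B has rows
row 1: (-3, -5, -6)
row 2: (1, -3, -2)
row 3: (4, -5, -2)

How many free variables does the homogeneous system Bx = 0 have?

Row reduce to echelon form.
R2 ← R2 + (1/3)·R1: [0, -14/3, -4]
R3 ← R3 + (4/3)·R1: [0, -35/3, -10]
R3 ← R3 − (5/2)·R2: [0, 0, 0]
2 nonzero rows, so rank(B) = 2.
B has 3 columns; by rank–nullity, nullity = 3 − 2 = 1.

1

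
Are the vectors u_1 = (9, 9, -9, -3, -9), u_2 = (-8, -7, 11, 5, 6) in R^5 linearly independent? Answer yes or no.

Form the matrix with these vectors as rows and row reduce.
R2 ← R2 + (8/9)·R1: [0, 1, 3, 7/3, -2]
2 nonzero rows, so the 2 vectors span a space of dimension 2.
Since 2 = 2, the vectors are linearly independent.

yes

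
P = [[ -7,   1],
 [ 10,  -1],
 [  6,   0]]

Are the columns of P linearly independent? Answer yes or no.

yes

Row reduce P to echelon form.
R2 ← R2 + (10/7)·R1: [0, 3/7]
R3 ← R3 + (6/7)·R1: [0, 6/7]
R3 ← R3 − (2)·R2: [0, 0]
2 pivots among 2 columns.
Every column is a pivot column, so the columns are linearly independent.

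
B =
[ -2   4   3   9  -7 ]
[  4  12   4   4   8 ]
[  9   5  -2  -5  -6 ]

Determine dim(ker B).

2

Row reduce to echelon form.
R2 ← R2 + (2)·R1: [0, 20, 10, 22, -6]
R3 ← R3 + (9/2)·R1: [0, 23, 23/2, 71/2, -75/2]
R3 ← R3 − (23/20)·R2: [0, 0, 0, 51/5, -153/5]
3 nonzero rows, so rank(B) = 3.
B has 5 columns; by rank–nullity, nullity = 5 − 3 = 2.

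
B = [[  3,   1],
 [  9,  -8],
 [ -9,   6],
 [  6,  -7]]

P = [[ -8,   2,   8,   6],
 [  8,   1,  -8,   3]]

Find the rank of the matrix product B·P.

First compute BP:
[[-16,   7,  16,  21],
 [-136,  10, 136,  30],
 [120, -12, -120, -36],
 [-104,   5, 104,  15]]
Now row reduce the product.
R2 ← R2 − (17/2)·R1: [0, -99/2, 0, -297/2]
R3 ← R3 + (15/2)·R1: [0, 81/2, 0, 243/2]
R4 ← R4 − (13/2)·R1: [0, -81/2, 0, -243/2]
R3 ← R3 + (9/11)·R2: [0, 0, 0, 0]
R4 ← R4 − (9/11)·R2: [0, 0, 0, 0]
2 nonzero rows, so rank(BP) = 2.

2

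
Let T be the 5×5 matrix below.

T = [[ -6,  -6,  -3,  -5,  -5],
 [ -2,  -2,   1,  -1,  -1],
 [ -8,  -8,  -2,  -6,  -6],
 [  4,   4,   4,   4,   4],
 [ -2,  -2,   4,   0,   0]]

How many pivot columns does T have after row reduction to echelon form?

Row reduce to echelon form.
R2 ← R2 − (1/3)·R1: [0, 0, 2, 2/3, 2/3]
R3 ← R3 − (4/3)·R1: [0, 0, 2, 2/3, 2/3]
R4 ← R4 + (2/3)·R1: [0, 0, 2, 2/3, 2/3]
R5 ← R5 − (1/3)·R1: [0, 0, 5, 5/3, 5/3]
R3 ← R3 − R2: [0, 0, 0, 0, 0]
R4 ← R4 − R2: [0, 0, 0, 0, 0]
R5 ← R5 − (5/2)·R2: [0, 0, 0, 0, 0]
Echelon form has 2 nonzero rows, so rank(T) = 2.
Each nonzero row contributes one pivot column: 2 pivot columns.

2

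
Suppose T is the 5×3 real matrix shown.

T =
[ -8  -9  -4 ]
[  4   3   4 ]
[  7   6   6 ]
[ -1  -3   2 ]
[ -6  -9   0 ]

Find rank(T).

2

Row reduce to echelon form.
R2 ← R2 + (1/2)·R1: [0, -3/2, 2]
R3 ← R3 + (7/8)·R1: [0, -15/8, 5/2]
R4 ← R4 − (1/8)·R1: [0, -15/8, 5/2]
R5 ← R5 − (3/4)·R1: [0, -9/4, 3]
R3 ← R3 − (5/4)·R2: [0, 0, 0]
R4 ← R4 − (5/4)·R2: [0, 0, 0]
R5 ← R5 − (3/2)·R2: [0, 0, 0]
Echelon form has 2 nonzero rows, so rank(T) = 2.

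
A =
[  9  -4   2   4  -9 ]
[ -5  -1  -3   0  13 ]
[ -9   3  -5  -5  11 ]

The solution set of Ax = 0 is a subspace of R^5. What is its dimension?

2

Row reduce to echelon form.
R2 ← R2 + (5/9)·R1: [0, -29/9, -17/9, 20/9, 8]
R3 ← R3 + R1: [0, -1, -3, -1, 2]
R3 ← R3 − (9/29)·R2: [0, 0, -70/29, -49/29, -14/29]
3 nonzero rows, so rank(A) = 3.
A has 5 columns; by rank–nullity, nullity = 5 − 3 = 2.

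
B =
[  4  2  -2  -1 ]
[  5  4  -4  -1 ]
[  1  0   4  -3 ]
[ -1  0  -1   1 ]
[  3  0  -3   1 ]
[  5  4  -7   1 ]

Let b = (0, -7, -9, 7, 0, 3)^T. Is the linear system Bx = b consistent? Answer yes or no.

Row reduce the augmented matrix [B | b].
R2 ← R2 − (5/4)·R1: [0, 3/2, -3/2, 1/4, -7]
R3 ← R3 − (1/4)·R1: [0, -1/2, 9/2, -11/4, -9]
R4 ← R4 + (1/4)·R1: [0, 1/2, -3/2, 3/4, 7]
R5 ← R5 − (3/4)·R1: [0, -3/2, -3/2, 7/4, 0]
R6 ← R6 − (5/4)·R1: [0, 3/2, -9/2, 9/4, 3]
R3 ← R3 + (1/3)·R2: [0, 0, 4, -8/3, -34/3]
R4 ← R4 − (1/3)·R2: [0, 0, -1, 2/3, 28/3]
R5 ← R5 + R2: [0, 0, -3, 2, -7]
R6 ← R6 − R2: [0, 0, -3, 2, 10]
R4 ← R4 + (1/4)·R3: [0, 0, 0, 0, 13/2]
R5 ← R5 + (3/4)·R3: [0, 0, 0, 0, -31/2]
R6 ← R6 + (3/4)·R3: [0, 0, 0, 0, 3/2]
R5 ← R5 + (31/13)·R4: [0, 0, 0, 0, 0]
R6 ← R6 − (3/13)·R4: [0, 0, 0, 0, 0]
The echelon form has 4 nonzero rows; the last pivot sits in the augmented column, so rank(B) = 3 but rank([B|b]) = 4.
Since the ranks differ, the system is inconsistent.

no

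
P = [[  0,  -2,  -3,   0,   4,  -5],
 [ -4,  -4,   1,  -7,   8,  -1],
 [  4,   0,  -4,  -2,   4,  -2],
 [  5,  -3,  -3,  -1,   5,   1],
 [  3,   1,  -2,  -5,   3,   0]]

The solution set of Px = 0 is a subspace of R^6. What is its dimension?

Row reduce to echelon form.
Swap R1 ↔ R2
R3 ← R3 + R1: [0, -4, -3, -9, 12, -3]
R4 ← R4 + (5/4)·R1: [0, -8, -7/4, -39/4, 15, -1/4]
R5 ← R5 + (3/4)·R1: [0, -2, -5/4, -41/4, 9, -3/4]
R3 ← R3 − (2)·R2: [0, 0, 3, -9, 4, 7]
R4 ← R4 − (4)·R2: [0, 0, 41/4, -39/4, -1, 79/4]
R5 ← R5 − R2: [0, 0, 7/4, -41/4, 5, 17/4]
R4 ← R4 − (41/12)·R3: [0, 0, 0, 21, -44/3, -25/6]
R5 ← R5 − (7/12)·R3: [0, 0, 0, -5, 8/3, 1/6]
R5 ← R5 + (5/21)·R4: [0, 0, 0, 0, -52/63, -52/63]
5 nonzero rows, so rank(P) = 5.
P has 6 columns; by rank–nullity, nullity = 6 − 5 = 1.

1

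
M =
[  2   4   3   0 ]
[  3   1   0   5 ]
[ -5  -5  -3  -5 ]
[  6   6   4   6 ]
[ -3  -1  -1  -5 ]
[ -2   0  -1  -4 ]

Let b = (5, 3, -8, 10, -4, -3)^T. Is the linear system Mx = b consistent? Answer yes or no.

Row reduce the augmented matrix [M | b].
R2 ← R2 − (3/2)·R1: [0, -5, -9/2, 5, -9/2]
R3 ← R3 + (5/2)·R1: [0, 5, 9/2, -5, 9/2]
R4 ← R4 − (3)·R1: [0, -6, -5, 6, -5]
R5 ← R5 + (3/2)·R1: [0, 5, 7/2, -5, 7/2]
R6 ← R6 + R1: [0, 4, 2, -4, 2]
R3 ← R3 + R2: [0, 0, 0, 0, 0]
R4 ← R4 − (6/5)·R2: [0, 0, 2/5, 0, 2/5]
R5 ← R5 + R2: [0, 0, -1, 0, -1]
R6 ← R6 + (4/5)·R2: [0, 0, -8/5, 0, -8/5]
Swap R3 ↔ R4
R5 ← R5 + (5/2)·R3: [0, 0, 0, 0, 0]
R6 ← R6 + (4)·R3: [0, 0, 0, 0, 0]
The echelon form has 3 nonzero rows, and every pivot lies in the first 4 columns, so rank(M) = rank([M|b]) = 3.
The system is consistent.

yes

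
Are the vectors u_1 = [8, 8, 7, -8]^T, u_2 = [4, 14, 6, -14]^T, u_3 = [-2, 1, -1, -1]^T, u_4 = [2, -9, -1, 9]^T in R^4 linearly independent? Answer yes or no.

no

Form the matrix with these vectors as rows and row reduce.
R2 ← R2 − (1/2)·R1: [0, 10, 5/2, -10]
R3 ← R3 + (1/4)·R1: [0, 3, 3/4, -3]
R4 ← R4 − (1/4)·R1: [0, -11, -11/4, 11]
R3 ← R3 − (3/10)·R2: [0, 0, 0, 0]
R4 ← R4 + (11/10)·R2: [0, 0, 0, 0]
2 nonzero rows, so the 4 vectors span a space of dimension 2.
Since 2 < 4, the vectors are linearly dependent.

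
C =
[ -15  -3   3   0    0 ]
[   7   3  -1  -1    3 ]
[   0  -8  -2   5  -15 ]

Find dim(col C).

2

Row reduce to echelon form.
R2 ← R2 + (7/15)·R1: [0, 8/5, 2/5, -1, 3]
R3 ← R3 + (5)·R2: [0, 0, 0, 0, 0]
Echelon form has 2 nonzero rows, so rank(C) = 2.
The column space has dimension equal to the rank: 2.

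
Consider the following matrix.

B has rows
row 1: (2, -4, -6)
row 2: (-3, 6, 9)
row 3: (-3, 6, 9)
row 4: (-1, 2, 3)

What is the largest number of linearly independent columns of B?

1

Row reduce to echelon form.
R2 ← R2 + (3/2)·R1: [0, 0, 0]
R3 ← R3 + (3/2)·R1: [0, 0, 0]
R4 ← R4 + (1/2)·R1: [0, 0, 0]
Echelon form has 1 nonzero row, so rank(B) = 1.
The rank gives the maximum number of linearly independent columns: 1.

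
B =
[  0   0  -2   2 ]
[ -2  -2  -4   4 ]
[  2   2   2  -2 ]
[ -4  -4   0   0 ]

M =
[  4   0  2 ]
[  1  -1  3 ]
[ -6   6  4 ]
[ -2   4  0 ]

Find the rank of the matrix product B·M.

First compute BM:
[[  8,  -4,  -8],
 [  6,  -6, -26],
 [  2,   2,  18],
 [-20,   4, -20]]
Now row reduce the product.
R2 ← R2 − (3/4)·R1: [0, -3, -20]
R3 ← R3 − (1/4)·R1: [0, 3, 20]
R4 ← R4 + (5/2)·R1: [0, -6, -40]
R3 ← R3 + R2: [0, 0, 0]
R4 ← R4 − (2)·R2: [0, 0, 0]
2 nonzero rows, so rank(BM) = 2.

2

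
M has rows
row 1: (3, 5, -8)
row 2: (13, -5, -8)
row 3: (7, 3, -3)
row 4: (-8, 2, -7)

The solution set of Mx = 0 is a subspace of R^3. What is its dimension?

Row reduce to echelon form.
R2 ← R2 − (13/3)·R1: [0, -80/3, 80/3]
R3 ← R3 − (7/3)·R1: [0, -26/3, 47/3]
R4 ← R4 + (8/3)·R1: [0, 46/3, -85/3]
R3 ← R3 − (13/40)·R2: [0, 0, 7]
R4 ← R4 + (23/40)·R2: [0, 0, -13]
R4 ← R4 + (13/7)·R3: [0, 0, 0]
3 nonzero rows, so rank(M) = 3.
M has 3 columns; by rank–nullity, nullity = 3 − 3 = 0.

0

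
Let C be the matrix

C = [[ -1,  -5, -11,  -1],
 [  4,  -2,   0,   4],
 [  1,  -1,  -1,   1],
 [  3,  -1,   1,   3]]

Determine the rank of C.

Row reduce to echelon form.
R2 ← R2 + (4)·R1: [0, -22, -44, 0]
R3 ← R3 + R1: [0, -6, -12, 0]
R4 ← R4 + (3)·R1: [0, -16, -32, 0]
R3 ← R3 − (3/11)·R2: [0, 0, 0, 0]
R4 ← R4 − (8/11)·R2: [0, 0, 0, 0]
Echelon form has 2 nonzero rows, so rank(C) = 2.

2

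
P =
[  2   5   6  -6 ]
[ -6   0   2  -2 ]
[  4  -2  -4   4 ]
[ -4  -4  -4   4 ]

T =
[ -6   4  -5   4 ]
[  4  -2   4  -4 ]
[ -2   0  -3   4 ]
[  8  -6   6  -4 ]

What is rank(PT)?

2

First compute PT:
[[-52,  34, -44,  36],
 [ 16, -12,  12,  -8],
 [  8,  -4,   8,  -8],
 [ 48, -32,  40, -32]]
Now row reduce the product.
R2 ← R2 + (4/13)·R1: [0, -20/13, -20/13, 40/13]
R3 ← R3 + (2/13)·R1: [0, 16/13, 16/13, -32/13]
R4 ← R4 + (12/13)·R1: [0, -8/13, -8/13, 16/13]
R3 ← R3 + (4/5)·R2: [0, 0, 0, 0]
R4 ← R4 − (2/5)·R2: [0, 0, 0, 0]
2 nonzero rows, so rank(PT) = 2.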